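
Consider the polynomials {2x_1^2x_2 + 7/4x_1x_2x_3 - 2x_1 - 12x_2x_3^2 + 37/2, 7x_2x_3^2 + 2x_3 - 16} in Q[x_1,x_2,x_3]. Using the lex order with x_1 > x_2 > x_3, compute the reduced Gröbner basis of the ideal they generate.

G = {x_1^2x_2 + 7/8x_1x_2x_3 - x_1 + 12/7x_3 - 125/28, x_1^2x_3 - 8x_1^2 + 35/8x_1x_3^2 - 7x_1x_3 - 6x_3^3 + 125/8x_3^2, x_2x_3^2 + 2/7x_3 - 16/7}

f_1 = 2x_1^2x_2 + 7/4x_1x_2x_3 - 2x_1 - 12x_2x_3^2 + 37/2, LT = x_1^2x_2.
f_2 = 7x_2x_3^2 + 2x_3 - 16, LT = x_2x_3^2.

S(f_1,f_2): lcm = x_1^2x_2x_3^2. S = -2/7x_1^2x_3 + 16/7x_1^2 + 7/8x_1x_2x_3^3 - x_1x_3^2 - 6x_2x_3^4 + 37/4x_3^2.
  leading term x_1^2x_3: no divisor's leading term divides it; move -2/7x_1^2x_3 to the remainder.
  leading term x_1^2: no divisor's leading term divides it; move 16/7x_1^2 to the remainder.
  leading term x_1x_2x_3^3: subtract (1/8x_1x_3)·f_2 from 7/8x_1x_2x_3^3 - x_1x_3^2 - 6x_2x_3^4 + 37/4x_3^2 → -5/4x_1x_3^2 + 2x_1x_3 - 6x_2x_3^4 + 37/4x_3^2
  leading term x_1x_3^2: no divisor's leading term divides it; move -5/4x_1x_3^2 to the remainder.
  leading term x_1x_3: no divisor's leading term divides it; move 2x_1x_3 to the remainder.
  leading term x_2x_3^4: subtract (-6/7x_3^2)·f_2 from -6x_2x_3^4 + 37/4x_3^2 → 12/7x_3^3 - 125/28x_3^2
  leading term x_3^3: no divisor's leading term divides it; move 12/7x_3^3 to the remainder.
  leading term x_3^2: no divisor's leading term divides it; move -125/28x_3^2 to the remainder.
  remainder -2/7x_1^2x_3 + 16/7x_1^2 - 5/4x_1x_3^2 + 2x_1x_3 + 12/7x_3^3 - 125/28x_3^2 ≠ 0; add g_3 = -2/7x_1^2x_3 + 16/7x_1^2 - 5/4x_1x_3^2 + 2x_1x_3 + 12/7x_3^3 - 125/28x_3^2 to the basis.

The other S-polynomials (S(f_1,g_3), S(f_2,g_3)) all reduce to 0 modulo the current basis, so we have a Gröbner basis.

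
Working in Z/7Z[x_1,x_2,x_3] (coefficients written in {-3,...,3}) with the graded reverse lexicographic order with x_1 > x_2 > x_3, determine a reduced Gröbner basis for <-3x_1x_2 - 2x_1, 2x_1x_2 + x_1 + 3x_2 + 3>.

G = {x_2^{2} - 3x_2 + 3, x_1 - 2x_2 - 2}

f_1 = -3x_1x_2 - 2x_1, LT = x_1x_2.
f_2 = 2x_1x_2 + x_1 + 3x_2 + 3, LT = x_1x_2.

S(f_1,f_2): lcm = x_1x_2. S = -x_1 + 2x_2 + 2.
  leading term x_1: no divisor's leading term divides it; move -x_1 to the remainder.
  leading term x_2: no divisor's leading term divides it; move 2x_2 to the remainder.
  leading term 1: no divisor's leading term divides it; move 2 to the remainder.
  remainder -x_1 + 2x_2 + 2 ≠ 0; add g_3 = -x_1 + 2x_2 + 2 to the basis.

S(f_1,g_3): lcm = x_1x_2. S = 2x_2^{2} + 3x_1 + 2x_2.
  leading term x_2^{2}: no divisor's leading term divides it; move 2x_2^{2} to the remainder.
  leading term x_1: subtract (-3)·g_3 from 3x_1 + 2x_2 → x_2 - 1
  leading term x_2: no divisor's leading term divides it; move x_2 to the remainder.
  leading term 1: no divisor's leading term divides it; move -1 to the remainder.
  remainder 2x_2^{2} + x_2 - 1 ≠ 0; add g_4 = 2x_2^{2} + x_2 - 1 to the basis.

The other S-polynomials (S(f_2,g_3), S(f_1,g_4), S(f_2,g_4), S(g_3,g_4)) all reduce to 0 modulo the current basis, so we have a Gröbner basis.
Inter-reduce: drop elements whose leading term is divisible by another's, tail-reduce, and make monic.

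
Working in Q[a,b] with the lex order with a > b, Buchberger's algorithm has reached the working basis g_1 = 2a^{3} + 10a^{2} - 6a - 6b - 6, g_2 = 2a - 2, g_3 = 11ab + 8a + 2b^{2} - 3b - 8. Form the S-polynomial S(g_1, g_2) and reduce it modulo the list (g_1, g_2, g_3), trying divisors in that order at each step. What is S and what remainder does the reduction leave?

S(g_1, g_2) = 6a^{2} - 3a - 3b - 3; remainder on division = -3b.

lcm(LM(g_1), LM(g_2)) = a^{3}.
S = (lcm/LT(g_1))·g_1 − (lcm/LT(g_2))·g_2 = 6a^{2} - 3a - 3b - 3.
Reduce S modulo (g_1, g_2, g_3) in that order:
  leading term a^{2}: subtract (3a)·g_2 from 6a^{2} - 3a - 3b - 3 → 3a - 3b - 3
  leading term a: subtract (\tfrac{3}{2})·g_2 from 3a - 3b - 3 → -3b
  leading term b: no divisor's leading term divides it; move -3b to the remainder.
The remainder -3b is nonzero, so it would be added as the next basis element.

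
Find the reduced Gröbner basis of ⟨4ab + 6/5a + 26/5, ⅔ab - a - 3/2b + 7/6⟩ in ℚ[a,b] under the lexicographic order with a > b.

G = {a + 5/4b - ¼, b² + 1/10b - 11/10}

f_1 = 4ab + 6/5a + 26/5, LT = ab.
f_2 = ⅔ab - a - 3/2b + 7/6, LT = ab.

S(f_1,f_2): lcm = ab. S = 9/5a + 9/4b - 9/20.
  leading term a: no divisor's leading term divides it; move 9/5a to the remainder.
  leading term b: no divisor's leading term divides it; move 9/4b to the remainder.
  leading term 1: no divisor's leading term divides it; move -9/20 to the remainder.
  remainder 9/5a + 9/4b - 9/20 ≠ 0; add g_3 = 9/5a + 9/4b - 9/20 to the basis.

S(f_1,g_3): lcm = ab. S = 3/10a - 5/4b² + ¼b + 13/10.
  leading term a: subtract (⅙)·g_3 from 3/10a - 5/4b² + ¼b + 13/10 → -5/4b² - ⅛b + 11/8
  leading term b²: no divisor's leading term divides it; move -5/4b² to the remainder.
  leading term b: no divisor's leading term divides it; move -⅛b to the remainder.
  leading term 1: no divisor's leading term divides it; move 11/8 to the remainder.
  remainder -5/4b² - ⅛b + 11/8 ≠ 0; add g_4 = -5/4b² - ⅛b + 11/8 to the basis.

The other S-polynomials (S(f_2,g_3), S(f_1,g_4), S(f_2,g_4), S(g_3,g_4)) all reduce to 0 modulo the current basis, so we have a Gröbner basis.
Inter-reduce: drop elements whose leading term is divisible by another's, tail-reduce, and make monic.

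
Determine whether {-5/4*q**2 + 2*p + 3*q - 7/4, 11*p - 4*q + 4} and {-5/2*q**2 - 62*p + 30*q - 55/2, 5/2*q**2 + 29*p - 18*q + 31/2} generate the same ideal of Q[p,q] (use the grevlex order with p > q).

Yes, the ideals are equal.

Equality of ideals is decidable: compute both reduced Gröbner bases (unique for the ordering) and check whether they agree.
Buchberger on the first generating set:
f_1 = -5/4*q**2 + 2*p + 3*q - 7/4, LT = q**2.
f_2 = 11*p - 4*q + 4, LT = p.

S(f_1,f_2): leading monomials are coprime, so the S-polynomial reduces to 0 (Buchberger's first criterion).
Every S-polynomial of the final basis reduces to 0, so we have a Gröbner basis.
Inter-reduce: drop elements whose leading term is divisible by another's, tail-reduce, and make monic.
Reduced Gröbner basis: {q**2 - 164/55*q + 109/55, p - 4/11*q + 4/11}.

Buchberger on the second generating set:
h_1 = -5/2*q**2 - 62*p + 30*q - 55/2, LT = q**2.
h_2 = 5/2*q**2 + 29*p - 18*q + 31/2, LT = q**2.

S(h_1,h_2): lcm = q**2. S = 66/5*p - 24/5*q + 24/5.
  leading term p: no divisor's leading term divides it; move 66/5*p to the remainder.
  leading term q: no divisor's leading term divides it; move -24/5*q to the remainder.
  leading term 1: no divisor's leading term divides it; move 24/5 to the remainder.
  remainder 66/5*p - 24/5*q + 24/5 ≠ 0; add k_3 = 66/5*p - 24/5*q + 24/5 to the basis.

S(h_1,k_3): leading monomials are coprime, so the S-polynomial reduces to 0 (Buchberger's first criterion).
S(h_2,k_3): leading monomials are coprime, so the S-polynomial reduces to 0 (Buchberger's first criterion).
Every S-polynomial of the final basis reduces to 0, so we have a Gröbner basis.
Inter-reduce: drop elements whose leading term is divisible by another's, tail-reduce, and make monic.
Reduced Gröbner basis: {q**2 - 164/55*q + 109/55, p - 4/11*q + 4/11}.

The two bases agree; hence the ideals are identical.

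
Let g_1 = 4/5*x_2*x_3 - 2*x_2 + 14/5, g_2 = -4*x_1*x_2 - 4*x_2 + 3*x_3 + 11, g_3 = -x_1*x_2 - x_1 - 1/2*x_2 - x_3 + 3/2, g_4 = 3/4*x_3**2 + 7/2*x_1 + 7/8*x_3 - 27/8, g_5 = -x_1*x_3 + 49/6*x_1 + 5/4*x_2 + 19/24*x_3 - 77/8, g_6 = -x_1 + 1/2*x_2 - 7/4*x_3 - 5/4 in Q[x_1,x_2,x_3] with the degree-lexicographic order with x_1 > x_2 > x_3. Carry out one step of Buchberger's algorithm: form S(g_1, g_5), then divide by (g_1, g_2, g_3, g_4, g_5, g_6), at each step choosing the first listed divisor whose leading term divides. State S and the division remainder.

lcm(LM(g_1), LM(g_5)) = x_1*x_2*x_3.
S = (lcm/LT(g_1))·g_1 − (lcm/LT(g_5))·g_5 = 17/3*x_1*x_2 + 5/4*x_2**2 + 19/24*x_2*x_3 + 7/2*x_1 - 77/8*x_2.
Reduce S modulo (g_1, g_2, g_3, g_4, g_5, g_6) in that order:
  leading term x_1*x_2: subtract (-17/12)·g_2 from 17/3*x_1*x_2 + 5/4*x_2**2 + 19/24*x_2*x_3 + 7/2*x_1 - 77/8*x_2 → 5/4*x_2**2 + 19/24*x_2*x_3 + 7/2*x_1 - 367/24*x_2 + 17/4*x_3 + 187/12
  leading term x_2**2: no divisor's leading term divides it; move 5/4*x_2**2 to the remainder.
  leading term x_2*x_3: subtract (95/96)·g_1 from 19/24*x_2*x_3 + 7/2*x_1 - 367/24*x_2 + 17/4*x_3 + 187/12 → 7/2*x_1 - 213/16*x_2 + 17/4*x_3 + 205/16
  leading term x_1: subtract (-7/2)·g_6 from 7/2*x_1 - 213/16*x_2 + 17/4*x_3 + 205/16 → -185/16*x_2 - 15/8*x_3 + 135/16
  leading term x_2: no divisor's leading term divides it; move -185/16*x_2 to the remainder.
  leading term x_3: no divisor's leading term divides it; move -15/8*x_3 to the remainder.
  leading term 1: no divisor's leading term divides it; move 135/16 to the remainder.
The remainder 5/4*x_2**2 - 185/16*x_2 - 15/8*x_3 + 135/16 is nonzero, so it would be added as the next basis element.
This is the inner loop of Buchberger's algorithm — each nonzero remainder becomes a new basis element.

S(g_1, g_5) = 17/3*x_1*x_2 + 5/4*x_2**2 + 19/24*x_2*x_3 + 7/2*x_1 - 77/8*x_2; remainder on division = 5/4*x_2**2 - 185/16*x_2 - 15/8*x_3 + 135/16.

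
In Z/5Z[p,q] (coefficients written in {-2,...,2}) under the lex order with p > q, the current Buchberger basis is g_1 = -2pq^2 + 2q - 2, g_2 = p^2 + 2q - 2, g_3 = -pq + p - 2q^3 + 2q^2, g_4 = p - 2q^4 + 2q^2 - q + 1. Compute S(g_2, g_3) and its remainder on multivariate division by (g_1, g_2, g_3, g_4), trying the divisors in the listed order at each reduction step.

S(g_2, g_3) = p^2 - 2pq^3 + 2pq^2 + 2q^2 - 2q; remainder on division = 0.

lcm(LM(g_2), LM(g_3)) = p^2q.
S = (lcm/LT(g_2))·g_2 − (lcm/LT(g_3))·g_3 = p^2 - 2pq^3 + 2pq^2 + 2q^2 - 2q.
Reduce S modulo (g_1, g_2, g_3, g_4) in that order:
  leading term p^2: subtract (1)·g_2 from p^2 - 2pq^3 + 2pq^2 + 2q^2 - 2q → -2pq^3 + 2pq^2 + 2q^2 + q + 2
  leading term pq^3: subtract (q)·g_1 from -2pq^3 + 2pq^2 + 2q^2 + q + 2 → 2pq^2 - 2q + 2
  leading term pq^2: subtract (-1)·g_1 from 2pq^2 - 2q + 2 → 0
The remainder is 0, so this S-polynomial contributes no new basis element.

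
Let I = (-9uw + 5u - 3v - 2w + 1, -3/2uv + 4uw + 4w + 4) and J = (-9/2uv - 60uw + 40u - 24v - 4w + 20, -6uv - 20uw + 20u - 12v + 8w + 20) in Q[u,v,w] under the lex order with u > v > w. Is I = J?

Yes, the ideals are equal.

Equality of ideals is decidable: compute both reduced Gröbner bases (unique for the ordering) and check whether they agree.
Buchberger on the first generating set:
f_1 = -9uw + 5u - 3v - 2w + 1, LT = uw.
f_2 = -3/2uv + 4uw + 4w + 4, LT = uv.

S(f_1,f_2): lcm = uvw. S = -5/9uv + 8/3uw^2 + 1/3v^2 + 2/9vw - 1/9v + 8/3w^2 + 8/3w.
  reduce S modulo (f_1, f_2):
  remainder 1/3v^2 - 2/3vw - 1/9v + 56/27w^2 + 40/27w - 40/27 ≠ 0; add g_3 = 1/3v^2 - 2/3vw - 1/9v + 56/27w^2 + 40/27w - 40/27 to the basis.

The other S-polynomials (S(f_1,g_3), S(f_2,g_3)) all reduce to 0 modulo the current basis, so we have a Gröbner basis.
Inter-reduce: drop elements whose leading term is divisible by another's, tail-reduce, and make monic.
Reduced Gröbner basis: {uv - 40/27u + 8/9v - 56/27w - 80/27, uw - 5/9u + 1/3v + 2/9w - 1/9, v^2 - 2vw - 1/3v + 56/9w^2 + 40/9w - 40/9}.

Buchberger on the second generating set:
h_1 = -9/2uv - 60uw + 40u - 24v - 4w + 20, LT = uv.
h_2 = -6uv - 20uw + 20u - 12v + 8w + 20, LT = uv.

S(h_1,h_2): lcm = uv. S = 10uw - 50/9u + 10/3v + 20/9w - 10/9.
  reduce S modulo (h_1, h_2):
  remainder 10uw - 50/9u + 10/3v + 20/9w - 10/9 ≠ 0; add k_3 = 10uw - 50/9u + 10/3v + 20/9w - 10/9 to the basis.

S(h_1,k_3): lcm = uvw. S = 5/9uv + 40/3uw^2 - 80/9uw - 1/3v^2 + 46/9vw + 1/9v + 8/9w^2 - 40/9w.
  reduce S modulo (h_1, h_2, k_3):
  remainder -1/3v^2 + 2/3vw + 1/9v - 56/27w^2 - 40/27w + 40/27 ≠ 0; add k_4 = -1/3v^2 + 2/3vw + 1/9v - 56/27w^2 - 40/27w + 40/27 to the basis.

The other S-polynomials (S(h_2,k_3), S(h_1,k_4), S(h_2,k_4), S(k_3,k_4)) all reduce to 0 modulo the current basis, so we have a Gröbner basis.
Inter-reduce: drop elements whose leading term is divisible by another's, tail-reduce, and make monic.
Reduced Gröbner basis: {uv - 40/27u + 8/9v - 56/27w - 80/27, uw - 5/9u + 1/3v + 2/9w - 1/9, v^2 - 2vw - 1/3v + 56/9w^2 + 40/9w - 40/9}.

These coincide, so the ideals are equal.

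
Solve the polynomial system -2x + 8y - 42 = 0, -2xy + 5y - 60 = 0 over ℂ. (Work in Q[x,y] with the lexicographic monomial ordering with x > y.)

{(-27/2, 15/8), (-5, 4)}

Compute a lex Gröbner basis by Buchberger's algorithm.
f_1 = -2x + 8y - 42, LT = x.
f_2 = -2xy + 5y - 60, LT = xy.

S(f_1,f_2): lcm = xy. S = -4y^{2} + \tfrac{47}{2}y - 30.
  reduce S modulo (f_1, f_2):
  remainder -4y^{2} + \tfrac{47}{2}y - 30 ≠ 0; add h_3 = -4y^{2} + \tfrac{47}{2}y - 30 to the basis.

The other S-polynomials (S(f_1,h_3), S(f_2,h_3)) all reduce to 0 modulo the current basis, so we have a Gröbner basis.
Inter-reduce: drop elements whose leading term is divisible by another's, tail-reduce, and make monic.
Reduced Gröbner basis: {x - 4y + 21, y^{2} - \tfrac{47}{8}y + \tfrac{15}{2}}.

The lex basis is triangular: the last element involves only y. Solving y^{2} - \tfrac{47}{8}y + \tfrac{15}{2} = 0 gives y ∈ {15/8, 4}; substituting each value into the earlier elements determines the remaining variables.
  y = 15/8: the earlier basis element becomes x + \tfrac{27}{2} = 0, giving x = -27/2 — point (-27/2, 15/8).
  y = 4: the earlier basis element becomes x + 5 = 0, giving x = -5 — point (-5, 4).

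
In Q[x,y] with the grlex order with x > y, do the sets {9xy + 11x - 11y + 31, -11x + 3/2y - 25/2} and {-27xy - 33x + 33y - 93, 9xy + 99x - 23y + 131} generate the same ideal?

Two ideals are equal iff their reduced Gröbner bases coincide (the reduced basis is unique for a fixed ordering).
Buchberger on the first generating set:
f_1 = 9xy + 11x - 11y + 31, LT = xy.
f_2 = -11x + 3/2y - 25/2, LT = x.

S(f_1,f_2): lcm = xy. S = 3/22y^2 + 11/9x - 467/198y + 31/9.
  reduce S modulo (f_1, f_2):
  remainder 3/22y^2 - 217/99y + 37/18 ≠ 0; add g_3 = 3/22y^2 - 217/99y + 37/18 to the basis.

The other S-polynomials (S(f_1,g_3), S(f_2,g_3)) all reduce to 0 modulo the current basis, so we have a Gröbner basis.
Inter-reduce: drop elements whose leading term is divisible by another's, tail-reduce, and make monic.
Reduced Gröbner basis: {y^2 - 434/27y + 407/27, x - 3/22y + 25/22}.

Buchberger on the second generating set:
h_1 = -27xy - 33x + 33y - 93, LT = xy.
h_2 = 9xy + 99x - 23y + 131, LT = xy.

S(h_1,h_2): lcm = xy. S = -88/9x + 4/3y - 100/9.
  reduce S modulo (h_1, h_2):
  remainder -88/9x + 4/3y - 100/9 ≠ 0; add k_3 = -88/9x + 4/3y - 100/9 to the basis.

S(h_1,k_3): lcm = xy. S = 3/22y^2 + 11/9x - 467/198y + 31/9.
  reduce S modulo (h_1, h_2, k_3):
  remainder 3/22y^2 - 217/99y + 37/18 ≠ 0; add k_4 = 3/22y^2 - 217/99y + 37/18 to the basis.

The other S-polynomials (S(h_2,k_3), S(h_1,k_4), S(h_2,k_4), S(k_3,k_4)) all reduce to 0 modulo the current basis, so we have a Gröbner basis.
Inter-reduce: drop elements whose leading term is divisible by another's, tail-reduce, and make monic.
Reduced Gröbner basis: {y^2 - 434/27y + 407/27, x - 3/22y + 25/22}.

These coincide, so the ideals are equal.

Yes, the ideals are equal.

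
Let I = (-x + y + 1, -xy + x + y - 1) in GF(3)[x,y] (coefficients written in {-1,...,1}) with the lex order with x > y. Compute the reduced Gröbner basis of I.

G = {x - y - 1, y^{2} - y}

Buchberger's algorithm terminates because the ascending chain of leading-term ideals stabilizes.

f_1 = -x + y + 1, LT = x.
f_2 = -xy + x + y - 1, LT = xy.

S(f_1,f_2): lcm = xy. S = x - y^{2} - 1.
  leading term x: subtract (-1)·f_1 from x - y^{2} - 1 → -y^{2} + y
  leading term y^{2}: no divisor's leading term divides it; move -y^{2} to the remainder.
  leading term y: no divisor's leading term divides it; move y to the remainder.
  remainder -y^{2} + y ≠ 0; add g_3 = -y^{2} + y to the basis.

The other S-polynomials (S(f_1,g_3), S(f_2,g_3)) all reduce to 0 modulo the current basis, so we have a Gröbner basis.
Inter-reduce: drop elements whose leading term is divisible by another's, tail-reduce, and make monic.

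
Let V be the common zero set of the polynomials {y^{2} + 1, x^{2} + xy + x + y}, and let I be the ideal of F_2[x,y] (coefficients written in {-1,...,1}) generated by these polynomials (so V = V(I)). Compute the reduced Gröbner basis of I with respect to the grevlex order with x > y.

f_1 = y^{2} + 1, LT = y^{2}.
f_2 = x^{2} + xy + x + y, LT = x^{2}.

S(f_1,f_2): leading monomials are coprime, so the S-polynomial reduces to 0 (Buchberger's first criterion).
Every S-polynomial of the final basis reduces to 0, so we have a Gröbner basis.

G = {x^{2} + xy + x + y, y^{2} + 1}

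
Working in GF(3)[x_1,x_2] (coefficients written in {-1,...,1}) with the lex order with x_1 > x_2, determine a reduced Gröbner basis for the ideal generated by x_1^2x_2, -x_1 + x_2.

G = {x_1 - x_2, x_2^3}

The reduced Gröbner basis is the canonical form of the ideal for this ordering.

f_1 = x_1^2x_2, LT = x_1^2x_2.
f_2 = -x_1 + x_2, LT = x_1.

S(f_1,f_2): lcm = x_1^2x_2. S = x_1x_2^2.
  leading term x_1x_2^2: subtract (-x_2^2)·f_2 from x_1x_2^2 → x_2^3
  leading term x_2^3: no divisor's leading term divides it; move x_2^3 to the remainder.
  remainder x_2^3 ≠ 0; add g_3 = x_2^3 to the basis.

The other S-polynomials (S(f_1,g_3), S(f_2,g_3)) all reduce to 0 modulo the current basis, so we have a Gröbner basis.
Inter-reduce: drop elements whose leading term is divisible by another's, tail-reduce, and make monic.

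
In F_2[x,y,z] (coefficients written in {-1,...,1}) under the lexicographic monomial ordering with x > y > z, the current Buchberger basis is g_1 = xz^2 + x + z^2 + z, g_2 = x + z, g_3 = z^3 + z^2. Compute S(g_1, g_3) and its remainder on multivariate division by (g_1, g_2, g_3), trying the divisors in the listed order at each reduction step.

lcm(LM(g_1), LM(g_3)) = xz^3.
S = (lcm/LT(g_1))·g_1 − (lcm/LT(g_3))·g_3 = xz^2 + xz + z^3 + z^2.
Reduce S modulo (g_1, g_2, g_3) in that order:
  leading term xz^2: subtract (1)·g_1 from xz^2 + xz + z^3 + z^2 → xz + x + z^3 + z
  leading term xz: subtract (z)·g_2 from xz + x + z^3 + z → x + z^3 + z^2 + z
  leading term x: subtract (1)·g_2 from x + z^3 + z^2 + z → z^3 + z^2
  leading term z^3: subtract (1)·g_3 from z^3 + z^2 → 0
The remainder is 0, so this S-polynomial contributes no new basis element.

S(g_1, g_3) = xz^2 + xz + z^3 + z^2; remainder on division = 0.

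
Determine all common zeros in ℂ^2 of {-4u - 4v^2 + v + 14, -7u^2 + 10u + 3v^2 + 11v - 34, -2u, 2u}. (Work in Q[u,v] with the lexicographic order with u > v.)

Compute a lex Gröbner basis by Buchberger's algorithm.
f_1 = -4u - 4v^2 + v + 14, LT = u.
f_2 = -7u^2 + 10u + 3v^2 + 11v - 34, LT = u^2.
f_3 = -2u, LT = u.
f_4 = 2u, LT = u.

S(f_1,f_2): lcm = u^2. S = uv^2 - 1/4uv - 29/14u + 3/7v^2 + 11/7v - 34/7.
  leading term uv^2: subtract (-1/4v^2)·f_1 from uv^2 - 1/4uv - 29/14u + 3/7v^2 + 11/7v - 34/7 → -1/4uv - 29/14u - v^4 + 1/4v^3 + 55/14v^2 + 11/7v - 34/7
  leading term uv: subtract (1/16v)·f_1 from -1/4uv - 29/14u - v^4 + 1/4v^3 + 55/14v^2 + 11/7v - 34/7 → -29/14u - v^4 + 1/2v^3 + 433/112v^2 + 39/56v - 34/7
  leading term u: subtract (29/56)·f_1 from -29/14u - v^4 + 1/2v^3 + 433/112v^2 + 39/56v - 34/7 → -v^4 + 1/2v^3 + 95/16v^2 + 5/28v - 339/28
  leading term v^4: no divisor's leading term divides it; move -v^4 to the remainder.
  leading term v^3: no divisor's leading term divides it; move 1/2v^3 to the remainder.
  leading term v^2: no divisor's leading term divides it; move 95/16v^2 to the remainder.
  leading term v: no divisor's leading term divides it; move 5/28v to the remainder.
  leading term 1: no divisor's leading term divides it; move -339/28 to the remainder.
  remainder -v^4 + 1/2v^3 + 95/16v^2 + 5/28v - 339/28 ≠ 0; add h_5 = -v^4 + 1/2v^3 + 95/16v^2 + 5/28v - 339/28 to the basis.

S(f_1,f_3): lcm = u. S = v^2 - 1/4v - 7/2.
  leading term v^2: no divisor's leading term divides it; move v^2 to the remainder.
  leading term v: no divisor's leading term divides it; move -1/4v to the remainder.
  leading term 1: no divisor's leading term divides it; move -7/2 to the remainder.
  remainder v^2 - 1/4v - 7/2 ≠ 0; add h_6 = v^2 - 1/4v - 7/2 to the basis.

S(f_2,f_3): lcm = u^2. S = -10/7u - 3/7v^2 - 11/7v + 34/7.
  leading term u: subtract (5/14)·f_1 from -10/7u - 3/7v^2 - 11/7v + 34/7 → v^2 - 27/14v - 1/7
  leading term v^2: subtract (1)·h_6 from v^2 - 27/14v - 1/7 → -47/28v + 47/14
  leading term v: no divisor's leading term divides it; move -47/28v to the remainder.
  leading term 1: no divisor's leading term divides it; move 47/14 to the remainder.
  remainder -47/28v + 47/14 ≠ 0; add h_7 = -47/28v + 47/14 to the basis.

The other S-polynomials (S(f_1,f_4), S(f_2,f_4), S(f_3,f_4), S(f_1,h_5), S(f_2,h_5), S(f_3,h_5), S(f_4,h_5), S(f_1,h_6), S(f_2,h_6), S(f_3,h_6), S(f_4,h_6), S(h_5,h_6), S(f_1,h_7), S(f_2,h_7), S(f_3,h_7), S(f_4,h_7), S(h_5,h_7), S(h_6,h_7)) all reduce to 0 modulo the current basis, so we have a Gröbner basis.
Inter-reduce: drop elements whose leading term is divisible by another's, tail-reduce, and make monic.
Reduced Gröbner basis: {u, v - 2}.

A lex Gröbner basis eliminates variables successively. Here v - 2 depends only on v, with roots {2}; lifting each root through the earlier basis elements recovers the full solutions.
  v = 2: the earlier basis element becomes u = 0, giving u = 0 — point (0, 2).
Each listed point satisfies every original equation (direct substitution).
Zero-dimensionality of the ideal guarantees finitely many solutions over ℂ.

{(0, 2)}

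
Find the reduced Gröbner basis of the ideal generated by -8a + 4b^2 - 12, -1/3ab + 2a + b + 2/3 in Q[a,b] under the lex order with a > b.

f_1 = -8a + 4b^2 - 12, LT = a.
f_2 = -1/3ab + 2a + b + 2/3, LT = ab.

S(f_1,f_2): lcm = ab. S = 6a - 1/2b^3 + 9/2b + 2.
  leading term a: subtract (-3/4)·f_1 from 6a - 1/2b^3 + 9/2b + 2 → -1/2b^3 + 3b^2 + 9/2b - 7
  leading term b^3: no divisor's leading term divides it; move -1/2b^3 to the remainder.
  leading term b^2: no divisor's leading term divides it; move 3b^2 to the remainder.
  leading term b: no divisor's leading term divides it; move 9/2b to the remainder.
  leading term 1: no divisor's leading term divides it; move -7 to the remainder.
  remainder -1/2b^3 + 3b^2 + 9/2b - 7 ≠ 0; add g_3 = -1/2b^3 + 3b^2 + 9/2b - 7 to the basis.

The other S-polynomials (S(f_1,g_3), S(f_2,g_3)) all reduce to 0 modulo the current basis, so we have a Gröbner basis.
Inter-reduce: drop elements whose leading term is divisible by another's, tail-reduce, and make monic.

G = {a - 1/2b^2 + 3/2, b^3 - 6b^2 - 9b + 14}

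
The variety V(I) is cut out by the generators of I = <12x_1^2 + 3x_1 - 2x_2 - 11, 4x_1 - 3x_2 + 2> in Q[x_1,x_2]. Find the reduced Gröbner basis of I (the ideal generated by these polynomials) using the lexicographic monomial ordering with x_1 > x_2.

G = {x_1 - 3/4x_2 + 1/2, x_2^2 - 35/27x_2 - 38/27}

f_1 = 12x_1^2 + 3x_1 - 2x_2 - 11, LT = x_1^2.
f_2 = 4x_1 - 3x_2 + 2, LT = x_1.

S(f_1,f_2): lcm = x_1^2. S = 3/4x_1x_2 - 1/4x_1 - 1/6x_2 - 11/12.
  leading term x_1x_2: subtract (3/16x_2)·f_2 from 3/4x_1x_2 - 1/4x_1 - 1/6x_2 - 11/12 → -1/4x_1 + 9/16x_2^2 - 13/24x_2 - 11/12
  leading term x_1: subtract (-1/16)·f_2 from -1/4x_1 + 9/16x_2^2 - 13/24x_2 - 11/12 → 9/16x_2^2 - 35/48x_2 - 19/24
  leading term x_2^2: no divisor's leading term divides it; move 9/16x_2^2 to the remainder.
  leading term x_2: no divisor's leading term divides it; move -35/48x_2 to the remainder.
  leading term 1: no divisor's leading term divides it; move -19/24 to the remainder.
  remainder 9/16x_2^2 - 35/48x_2 - 19/24 ≠ 0; add g_3 = 9/16x_2^2 - 35/48x_2 - 19/24 to the basis.

The other S-polynomials (S(f_1,g_3), S(f_2,g_3)) all reduce to 0 modulo the current basis, so we have a Gröbner basis.
Inter-reduce: drop elements whose leading term is divisible by another's, tail-reduce, and make monic.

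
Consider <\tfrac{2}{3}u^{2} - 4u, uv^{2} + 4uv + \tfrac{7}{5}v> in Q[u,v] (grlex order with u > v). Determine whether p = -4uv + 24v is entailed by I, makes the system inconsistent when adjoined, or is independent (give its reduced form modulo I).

-4uv + 24v lies in I (it reduces to 0).

First compute the reduced Gröbner basis of I by Buchberger's algorithm.
f_1 = \tfrac{2}{3}u^{2} - 4u, LT = u^{2}.
f_2 = uv^{2} + 4uv + \tfrac{7}{5}v, LT = uv^{2}.

S(f_1,f_2): lcm = u^{2}v^{2}. S = -4u^{2}v - 6uv^{2} - \tfrac{7}{5}uv.
  leading term u^{2}v: subtract (-6v)·f_1 from -4u^{2}v - 6uv^{2} - \tfrac{7}{5}uv → -6uv^{2} - \tfrac{127}{5}uv
  leading term uv^{2}: subtract (-6)·f_2 from -6uv^{2} - \tfrac{127}{5}uv → -\tfrac{7}{5}uv + \tfrac{42}{5}v
  leading term uv: no divisor's leading term divides it; move -\tfrac{7}{5}uv to the remainder.
  leading term v: no divisor's leading term divides it; move \tfrac{42}{5}v to the remainder.
  remainder -\tfrac{7}{5}uv + \tfrac{42}{5}v ≠ 0; add h_3 = -\tfrac{7}{5}uv + \tfrac{42}{5}v to the basis.

S(f_2,h_3): lcm = uv^{2}. S = 4uv + 6v^{2} + \tfrac{7}{5}v.
  leading term uv: subtract (-\tfrac{20}{7})·h_3 from 4uv + 6v^{2} + \tfrac{7}{5}v → 6v^{2} + \tfrac{127}{5}v
  leading term v^{2}: no divisor's leading term divides it; move 6v^{2} to the remainder.
  leading term v: no divisor's leading term divides it; move \tfrac{127}{5}v to the remainder.
  remainder 6v^{2} + \tfrac{127}{5}v ≠ 0; add h_4 = 6v^{2} + \tfrac{127}{5}v to the basis.

The other S-polynomials (S(f_1,h_3), S(f_1,h_4), S(f_2,h_4), S(h_3,h_4)) all reduce to 0 modulo the current basis, so we have a Gröbner basis.
Inter-reduce: drop elements whose leading term is divisible by another's, tail-reduce, and make monic.
Reduced Gröbner basis: {u^{2} - 6u, uv - 6v, v^{2} + \tfrac{127}{30}v}.
Label its elements g_1 = u^{2} - 6u, g_2 = uv - 6v, g_3 = v^{2} + \tfrac{127}{30}v.

Reduce p = -4uv + 24v modulo G:
  leading term uv: subtract (-4)·g_2 from -4uv + 24v → 0
  normal form = 0.
Since the normal form is 0, p ∈ I.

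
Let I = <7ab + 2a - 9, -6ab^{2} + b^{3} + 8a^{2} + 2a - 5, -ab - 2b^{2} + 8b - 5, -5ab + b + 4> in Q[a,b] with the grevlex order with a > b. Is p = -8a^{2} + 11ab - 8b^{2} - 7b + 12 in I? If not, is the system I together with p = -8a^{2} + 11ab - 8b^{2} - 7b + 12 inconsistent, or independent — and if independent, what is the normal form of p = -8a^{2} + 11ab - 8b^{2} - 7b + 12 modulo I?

First compute the reduced Gröbner basis of I by Buchberger's algorithm.
f_1 = 7ab + 2a - 9, LT = ab.
f_2 = -6ab^{2} + b^{3} + 8a^{2} + 2a - 5, LT = ab^{2}.
f_3 = -ab - 2b^{2} + 8b - 5, LT = ab.
f_4 = -5ab + b + 4, LT = ab.

S(f_1,f_2): lcm = ab^{2}. S = \tfrac{1}{6}b^{3} + \tfrac{4}{3}a^{2} + \tfrac{2}{7}ab + \tfrac{1}{3}a - \tfrac{9}{7}b - \tfrac{5}{6}.
  leading term b^{3}: no divisor's leading term divides it; move \tfrac{1}{6}b^{3} to the remainder.
  leading term a^{2}: no divisor's leading term divides it; move \tfrac{4}{3}a^{2} to the remainder.
  leading term ab: subtract (\tfrac{2}{49})·f_1 from \tfrac{2}{7}ab + \tfrac{1}{3}a - \tfrac{9}{7}b - \tfrac{5}{6} → \tfrac{37}{147}a - \tfrac{9}{7}b - \tfrac{137}{294}
  leading term a: no divisor's leading term divides it; move \tfrac{37}{147}a to the remainder.
  leading term b: no divisor's leading term divides it; move -\tfrac{9}{7}b to the remainder.
  leading term 1: no divisor's leading term divides it; move -\tfrac{137}{294} to the remainder.
  remainder \tfrac{1}{6}b^{3} + \tfrac{4}{3}a^{2} + \tfrac{37}{147}a - \tfrac{9}{7}b - \tfrac{137}{294} ≠ 0; add h_5 = \tfrac{1}{6}b^{3} + \tfrac{4}{3}a^{2} + \tfrac{37}{147}a - \tfrac{9}{7}b - \tfrac{137}{294} to the basis.

S(f_1,f_3): lcm = ab. S = -2b^{2} + \tfrac{2}{7}a + 8b - \tfrac{44}{7}.
  leading term b^{2}: no divisor's leading term divides it; move -2b^{2} to the remainder.
  leading term a: no divisor's leading term divides it; move \tfrac{2}{7}a to the remainder.
  leading term b: no divisor's leading term divides it; move 8b to the remainder.
  leading term 1: no divisor's leading term divides it; move -\tfrac{44}{7} to the remainder.
  remainder -2b^{2} + \tfrac{2}{7}a + 8b - \tfrac{44}{7} ≠ 0; add h_6 = -2b^{2} + \tfrac{2}{7}a + 8b - \tfrac{44}{7} to the basis.

S(f_1,f_4): lcm = ab. S = \tfrac{2}{7}a + \tfrac{1}{5}b - \tfrac{17}{35}.
  leading term a: no divisor's leading term divides it; move \tfrac{2}{7}a to the remainder.
  leading term b: no divisor's leading term divides it; move \tfrac{1}{5}b to the remainder.
  leading term 1: no divisor's leading term divides it; move -\tfrac{17}{35} to the remainder.
  remainder \tfrac{2}{7}a + \tfrac{1}{5}b - \tfrac{17}{35} ≠ 0; add h_7 = \tfrac{2}{7}a + \tfrac{1}{5}b - \tfrac{17}{35} to the basis.

S(f_2,f_3): lcm = ab^{2}. S = -\tfrac{13}{6}b^{3} - \tfrac{4}{3}a^{2} + 8b^{2} - \tfrac{1}{3}a - 5b + \tfrac{5}{6}.
  leading term b^{3}: subtract (-13)·h_5 from -\tfrac{13}{6}b^{3} - \tfrac{4}{3}a^{2} + 8b^{2} - \tfrac{1}{3}a - 5b + \tfrac{5}{6} → 16a^{2} + 8b^{2} + \tfrac{144}{49}a - \tfrac{152}{7}b - \tfrac{256}{49}
  leading term a^{2}: subtract (56a)·h_7 from 16a^{2} + 8b^{2} + \tfrac{144}{49}a - \tfrac{152}{7}b - \tfrac{256}{49} → -\tfrac{56}{5}ab + 8b^{2} + \tfrac{7384}{245}a - \tfrac{152}{7}b - \tfrac{256}{49}
  leading term ab: subtract (-\tfrac{8}{5})·f_1 from -\tfrac{56}{5}ab + 8b^{2} + \tfrac{7384}{245}a - \tfrac{152}{7}b - \tfrac{256}{49} → 8b^{2} + \tfrac{8168}{245}a - \tfrac{152}{7}b - \tfrac{4808}{245}
  leading term b^{2}: subtract (-4)·h_6 from 8b^{2} + \tfrac{8168}{245}a - \tfrac{152}{7}b - \tfrac{4808}{245} → \tfrac{8448}{245}a + \tfrac{72}{7}b - \tfrac{10968}{245}
  leading term a: subtract (\tfrac{4224}{35})·h_7 from \tfrac{8448}{245}a + \tfrac{72}{7}b - \tfrac{10968}{245} → -\tfrac{2424}{175}b + \tfrac{2424}{175}
  leading term b: no divisor's leading term divides it; move -\tfrac{2424}{175}b to the remainder.
  leading term 1: no divisor's leading term divides it; move \tfrac{2424}{175} to the remainder.
  remainder -\tfrac{2424}{175}b + \tfrac{2424}{175} ≠ 0; add h_8 = -\tfrac{2424}{175}b + \tfrac{2424}{175} to the basis.

The other S-polynomials (S(f_2,f_4), S(f_3,f_4), S(f_1,h_5), S(f_2,h_5), S(f_3,h_5), S(f_4,h_5), S(f_1,h_6), S(f_2,h_6), S(f_3,h_6), S(f_4,h_6), S(h_5,h_6), S(f_1,h_7), S(f_2,h_7), S(f_3,h_7), S(f_4,h_7), S(h_5,h_7), S(h_6,h_7), S(f_1,h_8), S(f_2,h_8), S(f_3,h_8), S(f_4,h_8), S(h_5,h_8), S(h_6,h_8), S(h_7,h_8)) all reduce to 0 modulo the current basis, so we have a Gröbner basis.
Inter-reduce: drop elements whose leading term is divisible by another's, tail-reduce, and make monic.
Reduced Gröbner basis: {a - 1, b - 1}.
Label its elements g_1 = a - 1, g_2 = b - 1.

Reduce p = -8a^{2} + 11ab - 8b^{2} - 7b + 12 modulo G:
  leading term a^{2}: subtract (-8a)·g_1 from -8a^{2} + 11ab - 8b^{2} - 7b + 12 → 11ab - 8b^{2} - 8a - 7b + 12
  leading term ab: subtract (11b)·g_1 from 11ab - 8b^{2} - 8a - 7b + 12 → -8b^{2} - 8a + 4b + 12
  leading term b^{2}: subtract (-8b)·g_2 from -8b^{2} - 8a + 4b + 12 → -8a - 4b + 12
  leading term a: subtract (-8)·g_1 from -8a - 4b + 12 → -4b + 4
  leading term b: subtract (-4)·g_2 from -4b + 4 → 0
  normal form = 0.
Since the normal form is 0, p ∈ I.

-8a^{2} + 11ab - 8b^{2} - 7b + 12 lies in I (it reduces to 0).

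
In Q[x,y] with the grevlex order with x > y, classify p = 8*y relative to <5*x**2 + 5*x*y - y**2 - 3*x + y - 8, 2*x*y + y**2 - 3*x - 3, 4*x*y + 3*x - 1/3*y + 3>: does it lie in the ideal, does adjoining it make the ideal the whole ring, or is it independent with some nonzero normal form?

First compute the reduced Gröbner basis of I by Buchberger's algorithm.
f_1 = 5*x**2 + 5*x*y - y**2 - 3*x + y - 8, LT = x**2.
f_2 = 2*x*y + y**2 - 3*x - 3, LT = x*y.
f_3 = 4*x*y + 3*x - 1/3*y + 3, LT = x*y.

S(f_1,f_2): lcm = x**2*y. S = 1/2*x*y**2 - 1/5*y**3 + 3/2*x**2 - 3/5*x*y + 1/5*y**2 + 3/2*x - 8/5*y.
  leading term x*y**2: subtract (1/4*y)·f_2 from 1/2*x*y**2 - 1/5*y**3 + 3/2*x**2 - 3/5*x*y + 1/5*y**2 + 3/2*x - 8/5*y → -9/20*y**3 + 3/2*x**2 + 3/20*x*y + 1/5*y**2 + 3/2*x - 17/20*y
  leading term y**3: no divisor's leading term divides it; move -9/20*y**3 to the remainder.
  leading term x**2: subtract (3/10)·f_1 from 3/2*x**2 + 3/20*x*y + 1/5*y**2 + 3/2*x - 17/20*y → -27/20*x*y + 1/2*y**2 + 12/5*x - 23/20*y + 12/5
  leading term x*y: subtract (-27/40)·f_2 from -27/20*x*y + 1/2*y**2 + 12/5*x - 23/20*y + 12/5 → 47/40*y**2 + 3/8*x - 23/20*y + 3/8
  leading term y**2: no divisor's leading term divides it; move 47/40*y**2 to the remainder.
  leading term x: no divisor's leading term divides it; move 3/8*x to the remainder.
  leading term y: no divisor's leading term divides it; move -23/20*y to the remainder.
  leading term 1: no divisor's leading term divides it; move 3/8 to the remainder.
  remainder -9/20*y**3 + 47/40*y**2 + 3/8*x - 23/20*y + 3/8 ≠ 0; add h_4 = -9/20*y**3 + 47/40*y**2 + 3/8*x - 23/20*y + 3/8 to the basis.

S(f_1,f_3): lcm = x**2*y. S = x*y**2 - 1/5*y**3 - 3/4*x**2 - 31/60*x*y + 1/5*y**2 - 3/4*x - 8/5*y.
  leading term x*y**2: subtract (1/2*y)·f_2 from x*y**2 - 1/5*y**3 - 3/4*x**2 - 31/60*x*y + 1/5*y**2 - 3/4*x - 8/5*y → -7/10*y**3 - 3/4*x**2 + 59/60*x*y + 1/5*y**2 - 3/4*x - 1/10*y
  leading term y**3: subtract (14/9)·h_4 from -7/10*y**3 - 3/4*x**2 + 59/60*x*y + 1/5*y**2 - 3/4*x - 1/10*y → -3/4*x**2 + 59/60*x*y - 293/180*y**2 - 4/3*x + 76/45*y - 7/12
  leading term x**2: subtract (-3/20)·f_1 from -3/4*x**2 + 59/60*x*y - 293/180*y**2 - 4/3*x + 76/45*y - 7/12 → 26/15*x*y - 16/9*y**2 - 107/60*x + 331/180*y - 107/60
  leading term x*y: subtract (13/15)·f_2 from 26/15*x*y - 16/9*y**2 - 107/60*x + 331/180*y - 107/60 → -119/45*y**2 + 49/60*x + 331/180*y + 49/60
  leading term y**2: no divisor's leading term divides it; move -119/45*y**2 to the remainder.
  leading term x: no divisor's leading term divides it; move 49/60*x to the remainder.
  leading term y: no divisor's leading term divides it; move 331/180*y to the remainder.
  leading term 1: no divisor's leading term divides it; move 49/60 to the remainder.
  remainder -119/45*y**2 + 49/60*x + 331/180*y + 49/60 ≠ 0; add h_5 = -119/45*y**2 + 49/60*x + 331/180*y + 49/60 to the basis.

S(f_2,f_3): lcm = x*y. S = 1/2*y**2 - 9/4*x + 1/12*y - 9/4.
  leading term y**2: subtract (-45/238)·h_5 from 1/2*y**2 - 9/4*x + 1/12*y - 9/4 → -285/136*x + 1231/2856*y - 285/136
  leading term x: no divisor's leading term divides it; move -285/136*x to the remainder.
  leading term y: no divisor's leading term divides it; move 1231/2856*y to the remainder.
  leading term 1: no divisor's leading term divides it; move -285/136 to the remainder.
  remainder -285/136*x + 1231/2856*y - 285/136 ≠ 0; add h_6 = -285/136*x + 1231/2856*y - 285/136 to the basis.

S(f_3,h_4): lcm = x*y**3. S = 121/36*x*y**2 - 1/12*y**3 + 5/6*x**2 - 23/9*x*y + 3/4*y**2 + 5/6*x.
  leading term x*y**2: subtract (121/72*y)·f_2 from 121/36*x*y**2 - 1/12*y**3 + 5/6*x**2 - 23/9*x*y + 3/4*y**2 + 5/6*x → -127/72*y**3 + 5/6*x**2 + 179/72*x*y + 3/4*y**2 + 5/6*x + 121/24*y
  leading term y**3: subtract (635/162)·h_4 from -127/72*y**3 + 5/6*x**2 + 179/72*x*y + 3/4*y**2 + 5/6*x + 121/24*y → 5/6*x**2 + 179/72*x*y - 4997/1296*y**2 - 275/432*x + 1547/162*y - 635/432
  leading term x**2: subtract (1/6)·f_1 from 5/6*x**2 + 179/72*x*y - 4997/1296*y**2 - 275/432*x + 1547/162*y - 635/432 → 119/72*x*y - 4781/1296*y**2 - 59/432*x + 760/81*y - 59/432
  leading term x*y: subtract (119/144)·f_2 from 119/72*x*y - 4781/1296*y**2 - 59/432*x + 760/81*y - 59/432 → -1463/324*y**2 + 253/108*x + 760/81*y + 253/108
  leading term y**2: subtract (1045/612)·h_5 from -1463/324*y**2 + 253/108*x + 760/81*y + 253/108 → 2321/2448*x + 45847/7344*y + 2321/2448
  leading term x: subtract (-2321/5130)·h_6 from 2321/2448*x + 45847/7344*y + 2321/2448 → 1387087/215460*y
  leading term y: no divisor's leading term divides it; move 1387087/215460*y to the remainder.
  remainder 1387087/215460*y ≠ 0; add h_7 = 1387087/215460*y to the basis.

The other S-polynomials (S(f_1,h_4), S(f_2,h_4), S(f_1,h_5), S(f_2,h_5), S(f_3,h_5), S(h_4,h_5), S(f_1,h_6), S(f_2,h_6), S(f_3,h_6), S(h_4,h_6), S(h_5,h_6), S(f_1,h_7), S(f_2,h_7), S(f_3,h_7), S(h_4,h_7), S(h_5,h_7), S(h_6,h_7)) all reduce to 0 modulo the current basis, so we have a Gröbner basis.
Inter-reduce: drop elements whose leading term is divisible by another's, tail-reduce, and make monic.
Reduced Gröbner basis: {x + 1, y}.
Label its elements g_1 = x + 1, g_2 = y.

Reduce p = 8*y modulo G:
  leading term y: subtract (8)·g_2 from 8*y → 0
  normal form = 0.
Since the normal form is 0, p ∈ I.

8*y lies in I (it reduces to 0).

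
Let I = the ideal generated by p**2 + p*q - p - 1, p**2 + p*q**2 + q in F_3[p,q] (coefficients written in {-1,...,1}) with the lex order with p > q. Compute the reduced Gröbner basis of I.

f_1 = p**2 + p*q - p - 1, LT = p**2.
f_2 = p**2 + p*q**2 + q, LT = p**2.

S(f_1,f_2): lcm = p**2. S = -p*q**2 + p*q - p - q - 1.
  leading term p*q**2: no divisor's leading term divides it; move -p*q**2 to the remainder.
  leading term p*q: no divisor's leading term divides it; move p*q to the remainder.
  leading term p: no divisor's leading term divides it; move -p to the remainder.
  leading term q: no divisor's leading term divides it; move -q to the remainder.
  leading term 1: no divisor's leading term divides it; move -1 to the remainder.
  remainder -p*q**2 + p*q - p - q - 1 ≠ 0; add g_3 = -p*q**2 + p*q - p - q - 1 to the basis.

S(f_1,g_3): lcm = p**2*q**2. S = p**2*q - p**2 + p*q**3 - p*q**2 - p*q - p - q**2.
  leading term p**2*q: subtract (q)·f_1 from p**2*q - p**2 + p*q**3 - p*q**2 - p*q - p - q**2 → -p**2 + p*q**3 + p*q**2 - p - q**2 + q
  leading term p**2: subtract (-1)·f_1 from -p**2 + p*q**3 + p*q**2 - p - q**2 + q → p*q**3 + p*q**2 + p*q + p - q**2 + q - 1
  leading term p*q**3: subtract (-q)·g_3 from p*q**3 + p*q**2 + p*q + p - q**2 + q - 1 → -p*q**2 + p + q**2 - 1
  leading term p*q**2: subtract (1)·g_3 from -p*q**2 + p + q**2 - 1 → -p*q - p + q**2 + q
  leading term p*q: no divisor's leading term divides it; move -p*q to the remainder.
  leading term p: no divisor's leading term divides it; move -p to the remainder.
  leading term q**2: no divisor's leading term divides it; move q**2 to the remainder.
  leading term q: no divisor's leading term divides it; move q to the remainder.
  remainder -p*q - p + q**2 + q ≠ 0; add g_4 = -p*q - p + q**2 + q to the basis.

S(g_3,g_4): lcm = p*q**2. S = p*q + p + q**3 + q**2 + q + 1.
  leading term p*q: subtract (-1)·g_4 from p*q + p + q**3 + q**2 + q + 1 → q**3 - q**2 - q + 1
  leading term q**3: no divisor's leading term divides it; move q**3 to the remainder.
  leading term q**2: no divisor's leading term divides it; move -q**2 to the remainder.
  leading term q: no divisor's leading term divides it; move -q to the remainder.
  leading term 1: no divisor's leading term divides it; move 1 to the remainder.
  remainder q**3 - q**2 - q + 1 ≠ 0; add g_5 = q**3 - q**2 - q + 1 to the basis.

The other S-polynomials (S(f_2,g_3), S(f_1,g_4), S(f_2,g_4), S(f_1,g_5), S(f_2,g_5), S(g_3,g_5), S(g_4,g_5)) all reduce to 0 modulo the current basis, so we have a Gröbner basis.
Inter-reduce: drop elements whose leading term is divisible by another's, tail-reduce, and make monic.

G = {p**2 + p + q**2 + q - 1, p*q + p - q**2 - q, q**3 - q**2 - q + 1}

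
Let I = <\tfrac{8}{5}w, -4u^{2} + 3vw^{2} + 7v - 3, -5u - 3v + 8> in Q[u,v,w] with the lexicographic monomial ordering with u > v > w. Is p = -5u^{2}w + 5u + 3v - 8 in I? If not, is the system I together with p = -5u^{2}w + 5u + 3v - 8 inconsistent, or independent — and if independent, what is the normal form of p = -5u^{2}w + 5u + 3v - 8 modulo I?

First compute the reduced Gröbner basis of I by Buchberger's algorithm.
f_1 = \tfrac{8}{5}w, LT = w.
f_2 = -4u^{2} + 3vw^{2} + 7v - 3, LT = u^{2}.
f_3 = -5u - 3v + 8, LT = u.

S(f_2,f_3): lcm = u^{2}. S = -\tfrac{3}{5}uv + \tfrac{8}{5}u - \tfrac{3}{4}vw^{2} - \tfrac{7}{4}v + \tfrac{3}{4}.
  leading term uv: subtract (\tfrac{3}{25}v)·f_3 from -\tfrac{3}{5}uv + \tfrac{8}{5}u - \tfrac{3}{4}vw^{2} - \tfrac{7}{4}v + \tfrac{3}{4} → \tfrac{8}{5}u + \tfrac{9}{25}v^{2} - \tfrac{3}{4}vw^{2} - \tfrac{271}{100}v + \tfrac{3}{4}
  leading term u: subtract (-\tfrac{8}{25})·f_3 from \tfrac{8}{5}u + \tfrac{9}{25}v^{2} - \tfrac{3}{4}vw^{2} - \tfrac{271}{100}v + \tfrac{3}{4} → \tfrac{9}{25}v^{2} - \tfrac{3}{4}vw^{2} - \tfrac{367}{100}v + \tfrac{331}{100}
  leading term v^{2}: no divisor's leading term divides it; move \tfrac{9}{25}v^{2} to the remainder.
  leading term vw^{2}: subtract (-\tfrac{15}{32}vw)·f_1 from -\tfrac{3}{4}vw^{2} - \tfrac{367}{100}v + \tfrac{331}{100} → -\tfrac{367}{100}v + \tfrac{331}{100}
  leading term v: no divisor's leading term divides it; move -\tfrac{367}{100}v to the remainder.
  leading term 1: no divisor's leading term divides it; move \tfrac{331}{100} to the remainder.
  remainder \tfrac{9}{25}v^{2} - \tfrac{367}{100}v + \tfrac{331}{100} ≠ 0; add h_4 = \tfrac{9}{25}v^{2} - \tfrac{367}{100}v + \tfrac{331}{100} to the basis.

The other S-polynomials (S(f_1,f_2), S(f_1,f_3), S(f_1,h_4), S(f_2,h_4), S(f_3,h_4)) all reduce to 0 modulo the current basis, so we have a Gröbner basis.
Inter-reduce: drop elements whose leading term is divisible by another's, tail-reduce, and make monic.
Reduced Gröbner basis: {u + \tfrac{3}{5}v - \tfrac{8}{5}, v^{2} - \tfrac{367}{36}v + \tfrac{331}{36}, w}.
Label its elements g_1 = u + \tfrac{3}{5}v - \tfrac{8}{5}, g_2 = v^{2} - \tfrac{367}{36}v + \tfrac{331}{36}, g_3 = w.

Reduce p = -5u^{2}w + 5u + 3v - 8 modulo G:
  leading term u^{2}w: subtract (-5uw)·g_1 from -5u^{2}w + 5u + 3v - 8 → 3uvw - 8uw + 5u + 3v - 8
  leading term uvw: subtract (3vw)·g_1 from 3uvw - 8uw + 5u + 3v - 8 → -8uw + 5u - \tfrac{9}{5}v^{2}w + \tfrac{24}{5}vw + 3v - 8
  leading term uw: subtract (-8w)·g_1 from -8uw + 5u - \tfrac{9}{5}v^{2}w + \tfrac{24}{5}vw + 3v - 8 → 5u - \tfrac{9}{5}v^{2}w + \tfrac{48}{5}vw + 3v - \tfrac{64}{5}w - 8
  leading term u: subtract (5)·g_1 from 5u - \tfrac{9}{5}v^{2}w + \tfrac{48}{5}vw + 3v - \tfrac{64}{5}w - 8 → -\tfrac{9}{5}v^{2}w + \tfrac{48}{5}vw - \tfrac{64}{5}w
  leading term v^{2}w: subtract (-\tfrac{9}{5}w)·g_2 from -\tfrac{9}{5}v^{2}w + \tfrac{48}{5}vw - \tfrac{64}{5}w → -\tfrac{35}{4}vw + \tfrac{15}{4}w
  leading term vw: subtract (-\tfrac{35}{4}v)·g_3 from -\tfrac{35}{4}vw + \tfrac{15}{4}w → \tfrac{15}{4}w
  leading term w: subtract (\tfrac{15}{4})·g_3 from \tfrac{15}{4}w → 0
  normal form = 0.
Since the normal form is 0, p ∈ I.

-5u^{2}w + 5u + 3v - 8 lies in I (it reduces to 0).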